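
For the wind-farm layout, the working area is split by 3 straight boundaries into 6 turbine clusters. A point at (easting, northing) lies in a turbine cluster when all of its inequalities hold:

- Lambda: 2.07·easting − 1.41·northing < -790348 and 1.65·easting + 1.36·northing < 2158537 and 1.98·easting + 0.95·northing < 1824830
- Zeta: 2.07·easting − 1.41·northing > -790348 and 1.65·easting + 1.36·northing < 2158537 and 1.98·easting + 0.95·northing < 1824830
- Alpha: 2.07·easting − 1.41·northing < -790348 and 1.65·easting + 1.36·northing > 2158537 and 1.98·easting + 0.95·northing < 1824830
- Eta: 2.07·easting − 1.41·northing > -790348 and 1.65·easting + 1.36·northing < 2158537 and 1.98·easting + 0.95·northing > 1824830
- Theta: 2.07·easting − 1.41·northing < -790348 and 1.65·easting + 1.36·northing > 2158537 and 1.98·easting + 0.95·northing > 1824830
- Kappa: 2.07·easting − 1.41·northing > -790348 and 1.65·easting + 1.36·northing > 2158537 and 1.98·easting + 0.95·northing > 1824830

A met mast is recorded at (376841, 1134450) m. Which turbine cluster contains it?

2.07·376841 − 1.41·1134450 = -819513.630, which is < -790348
1.65·376841 + 1.36·1134450 = 2164639.650, which is > 2158537
1.98·376841 + 0.95·1134450 = 1823872.680, which is < 1824830
This sign pattern matches Alpha.

Alpha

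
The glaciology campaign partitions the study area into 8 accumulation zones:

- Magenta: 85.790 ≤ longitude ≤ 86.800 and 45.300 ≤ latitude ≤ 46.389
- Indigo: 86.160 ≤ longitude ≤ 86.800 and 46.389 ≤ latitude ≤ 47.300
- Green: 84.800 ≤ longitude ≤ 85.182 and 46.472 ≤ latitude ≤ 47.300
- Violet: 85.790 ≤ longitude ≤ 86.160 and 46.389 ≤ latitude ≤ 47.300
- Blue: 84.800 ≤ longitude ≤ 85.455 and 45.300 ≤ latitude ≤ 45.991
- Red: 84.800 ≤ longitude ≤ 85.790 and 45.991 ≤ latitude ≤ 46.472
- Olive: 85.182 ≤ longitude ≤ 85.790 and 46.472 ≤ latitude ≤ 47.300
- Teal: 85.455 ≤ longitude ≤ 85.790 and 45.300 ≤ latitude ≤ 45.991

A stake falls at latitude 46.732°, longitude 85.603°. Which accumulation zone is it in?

Olive

The point has longitude = 85.603 and latitude = 46.732.
Only Olive satisfies 85.182 ≤ longitude ≤ 85.790 and 46.472 ≤ latitude ≤ 47.300.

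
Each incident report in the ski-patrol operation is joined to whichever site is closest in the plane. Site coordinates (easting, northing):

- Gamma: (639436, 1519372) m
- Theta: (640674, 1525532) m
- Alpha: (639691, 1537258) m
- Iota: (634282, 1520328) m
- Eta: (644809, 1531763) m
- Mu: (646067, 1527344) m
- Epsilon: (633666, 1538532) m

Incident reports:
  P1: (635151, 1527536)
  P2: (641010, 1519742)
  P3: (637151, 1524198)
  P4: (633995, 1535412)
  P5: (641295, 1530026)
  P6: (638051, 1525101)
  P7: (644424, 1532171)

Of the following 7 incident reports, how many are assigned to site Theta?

3

P1 → Theta
P2 → Gamma
P3 → Theta
P4 → Epsilon
P5 → Eta
P6 → Theta
P7 → Eta
3 of the 7 go to Theta.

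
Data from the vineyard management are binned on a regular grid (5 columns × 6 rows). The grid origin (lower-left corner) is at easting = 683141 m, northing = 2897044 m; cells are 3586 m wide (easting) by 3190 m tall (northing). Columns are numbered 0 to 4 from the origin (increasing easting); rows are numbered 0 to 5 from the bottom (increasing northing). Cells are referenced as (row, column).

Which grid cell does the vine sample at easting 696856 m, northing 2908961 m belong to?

(3, 3)

Column index: ⌊(696856 − 683141) / 3586⌋ = ⌊3.825⌋ = 3
Row offset from origin: ⌊(2908961 − 2897044) / 3190⌋ = ⌊3.736⌋ = 3 → row 3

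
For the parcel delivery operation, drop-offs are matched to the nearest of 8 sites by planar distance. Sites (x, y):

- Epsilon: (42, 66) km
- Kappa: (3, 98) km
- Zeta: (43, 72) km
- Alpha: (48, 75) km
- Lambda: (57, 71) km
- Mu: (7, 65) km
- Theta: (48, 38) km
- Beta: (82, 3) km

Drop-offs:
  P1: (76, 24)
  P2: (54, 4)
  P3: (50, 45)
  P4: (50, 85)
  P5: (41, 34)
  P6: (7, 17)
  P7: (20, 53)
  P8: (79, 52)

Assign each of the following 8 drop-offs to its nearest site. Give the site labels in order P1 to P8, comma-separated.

P1 → Beta (d²=477.00)
P2 → Beta (d²=785.00)
P3 → Theta (d²=53.00)
P4 → Alpha (d²=104.00)
P5 → Theta (d²=65.00)
P6 → Theta (d²=2122.00)
P7 → Mu (d²=313.00)
P8 → Lambda (d²=845.00)

Beta, Beta, Theta, Alpha, Theta, Theta, Mu, Lambda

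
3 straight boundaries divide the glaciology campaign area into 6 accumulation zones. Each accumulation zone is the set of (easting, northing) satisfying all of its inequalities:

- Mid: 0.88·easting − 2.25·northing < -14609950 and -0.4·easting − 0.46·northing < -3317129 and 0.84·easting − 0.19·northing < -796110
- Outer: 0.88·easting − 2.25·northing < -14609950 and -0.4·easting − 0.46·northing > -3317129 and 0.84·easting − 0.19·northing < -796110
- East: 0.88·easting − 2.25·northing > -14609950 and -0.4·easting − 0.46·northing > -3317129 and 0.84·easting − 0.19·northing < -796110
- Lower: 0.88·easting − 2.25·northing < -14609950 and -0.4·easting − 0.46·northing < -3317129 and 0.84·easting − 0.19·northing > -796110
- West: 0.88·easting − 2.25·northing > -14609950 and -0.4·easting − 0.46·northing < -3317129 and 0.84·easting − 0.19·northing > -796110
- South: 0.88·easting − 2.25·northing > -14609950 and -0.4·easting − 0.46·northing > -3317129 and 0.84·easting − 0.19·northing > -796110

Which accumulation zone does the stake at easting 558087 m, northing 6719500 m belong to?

0.88·558087 − 2.25·6719500 = -14627758.440, which is < -14609950
-0.4·558087 − 0.46·6719500 = -3314204.800, which is > -3317129
0.84·558087 − 0.19·6719500 = -807911.920, which is < -796110
This sign pattern matches Outer.

Outer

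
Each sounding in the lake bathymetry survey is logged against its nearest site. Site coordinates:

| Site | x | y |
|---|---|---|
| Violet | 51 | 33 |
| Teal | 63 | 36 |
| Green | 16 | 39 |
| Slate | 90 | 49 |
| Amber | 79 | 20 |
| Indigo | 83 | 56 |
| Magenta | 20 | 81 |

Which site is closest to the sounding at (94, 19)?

Squared distances to each site:
Violet: 2045.000; Teal: 1250.000; Green: 6484.000; Slate: 916.000; Amber: 226.000; Indigo: 1490.000; Magenta: 9320.000.
Minimum at Amber.

Amber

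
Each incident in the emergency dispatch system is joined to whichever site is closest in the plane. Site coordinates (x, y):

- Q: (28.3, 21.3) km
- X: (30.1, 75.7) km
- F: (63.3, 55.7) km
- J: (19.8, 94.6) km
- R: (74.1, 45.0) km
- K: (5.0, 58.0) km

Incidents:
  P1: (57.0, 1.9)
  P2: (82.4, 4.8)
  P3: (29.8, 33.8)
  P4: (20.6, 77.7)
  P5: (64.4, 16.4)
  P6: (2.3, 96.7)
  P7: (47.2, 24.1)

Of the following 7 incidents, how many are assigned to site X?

P1 → Q
P2 → R
P3 → Q
P4 → X
P5 → R
P6 → J
P7 → Q
1 of the 7 goes to X.

1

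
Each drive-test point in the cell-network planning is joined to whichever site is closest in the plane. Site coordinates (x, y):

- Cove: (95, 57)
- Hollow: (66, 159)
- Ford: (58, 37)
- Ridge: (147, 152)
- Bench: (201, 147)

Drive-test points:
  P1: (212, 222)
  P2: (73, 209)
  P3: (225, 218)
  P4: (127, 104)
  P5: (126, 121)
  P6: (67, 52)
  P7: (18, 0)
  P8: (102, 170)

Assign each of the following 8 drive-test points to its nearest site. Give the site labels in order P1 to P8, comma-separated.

Bench, Hollow, Bench, Ridge, Ridge, Ford, Ford, Hollow

P1 → Bench (d²=5746.00)
P2 → Hollow (d²=2549.00)
P3 → Bench (d²=5617.00)
P4 → Ridge (d²=2704.00)
P5 → Ridge (d²=1402.00)
P6 → Ford (d²=306.00)
P7 → Ford (d²=2969.00)
P8 → Hollow (d²=1417.00)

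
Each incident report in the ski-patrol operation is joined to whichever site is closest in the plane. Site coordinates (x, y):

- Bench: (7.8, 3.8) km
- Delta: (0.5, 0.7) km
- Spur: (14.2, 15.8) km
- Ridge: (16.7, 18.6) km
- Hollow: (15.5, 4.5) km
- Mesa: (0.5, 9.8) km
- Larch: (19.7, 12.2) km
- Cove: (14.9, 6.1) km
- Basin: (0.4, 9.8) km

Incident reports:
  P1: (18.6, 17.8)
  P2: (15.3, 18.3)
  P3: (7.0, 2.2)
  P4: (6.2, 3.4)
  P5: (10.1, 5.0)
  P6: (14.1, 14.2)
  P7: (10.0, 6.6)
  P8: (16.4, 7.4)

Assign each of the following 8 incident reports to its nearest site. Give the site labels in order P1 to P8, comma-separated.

Ridge, Ridge, Bench, Bench, Bench, Spur, Bench, Cove

P1 → Ridge (d²=4.25)
P2 → Ridge (d²=2.05)
P3 → Bench (d²=3.20)
P4 → Bench (d²=2.72)
P5 → Bench (d²=6.73)
P6 → Spur (d²=2.57)
P7 → Bench (d²=12.68)
P8 → Cove (d²=3.94)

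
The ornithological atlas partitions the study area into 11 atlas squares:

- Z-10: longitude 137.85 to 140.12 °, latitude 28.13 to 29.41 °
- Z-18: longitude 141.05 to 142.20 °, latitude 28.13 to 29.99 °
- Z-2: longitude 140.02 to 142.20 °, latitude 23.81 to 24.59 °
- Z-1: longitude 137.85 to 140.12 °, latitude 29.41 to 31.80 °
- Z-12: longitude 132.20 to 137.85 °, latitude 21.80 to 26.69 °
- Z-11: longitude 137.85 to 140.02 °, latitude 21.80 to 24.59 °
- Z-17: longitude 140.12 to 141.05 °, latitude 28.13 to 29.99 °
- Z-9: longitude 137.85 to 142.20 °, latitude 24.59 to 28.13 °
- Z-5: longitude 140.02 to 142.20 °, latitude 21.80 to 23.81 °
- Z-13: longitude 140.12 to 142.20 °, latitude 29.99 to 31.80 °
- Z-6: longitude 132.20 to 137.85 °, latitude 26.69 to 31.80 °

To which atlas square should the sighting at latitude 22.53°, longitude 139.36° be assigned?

Z-11

The point has longitude = 139.36 and latitude = 22.53.
Only Z-11 satisfies 137.85 ≤ longitude ≤ 140.02 and 21.80 ≤ latitude ≤ 24.59.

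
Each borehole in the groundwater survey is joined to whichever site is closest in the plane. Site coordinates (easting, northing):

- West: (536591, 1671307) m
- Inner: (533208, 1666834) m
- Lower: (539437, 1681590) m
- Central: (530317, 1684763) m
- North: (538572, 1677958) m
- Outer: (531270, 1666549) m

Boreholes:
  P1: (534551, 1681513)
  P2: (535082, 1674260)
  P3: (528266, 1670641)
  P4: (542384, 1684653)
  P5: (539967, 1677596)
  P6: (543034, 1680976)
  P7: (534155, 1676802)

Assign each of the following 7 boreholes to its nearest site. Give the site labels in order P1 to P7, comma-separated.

Lower, West, Outer, Lower, North, Lower, North

P1 → Lower (d²=23878925.00)
P2 → West (d²=10997290.00)
P3 → Outer (d²=25768480.00)
P4 → Lower (d²=18066778.00)
P5 → North (d²=2077069.00)
P6 → Lower (d²=13315405.00)
P7 → North (d²=20846225.00)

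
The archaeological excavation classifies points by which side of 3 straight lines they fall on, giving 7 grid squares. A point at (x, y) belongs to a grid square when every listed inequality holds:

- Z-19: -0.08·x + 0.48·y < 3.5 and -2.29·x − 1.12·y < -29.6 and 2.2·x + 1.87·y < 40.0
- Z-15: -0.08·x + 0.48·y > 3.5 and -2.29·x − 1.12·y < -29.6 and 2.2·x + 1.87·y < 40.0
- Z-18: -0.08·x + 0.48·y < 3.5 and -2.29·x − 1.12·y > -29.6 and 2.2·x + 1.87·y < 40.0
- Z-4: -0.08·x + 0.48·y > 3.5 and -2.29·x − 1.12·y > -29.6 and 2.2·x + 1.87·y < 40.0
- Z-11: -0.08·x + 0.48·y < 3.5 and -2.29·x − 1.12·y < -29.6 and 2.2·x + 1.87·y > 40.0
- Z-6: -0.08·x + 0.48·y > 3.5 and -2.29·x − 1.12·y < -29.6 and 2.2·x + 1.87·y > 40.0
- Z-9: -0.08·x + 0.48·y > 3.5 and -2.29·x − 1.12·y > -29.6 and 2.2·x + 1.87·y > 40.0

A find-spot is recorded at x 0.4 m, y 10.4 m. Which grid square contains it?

Z-4

-0.08·0.4 + 0.48·10.4 = 4.960, which is > 3.5
-2.29·0.4 − 1.12·10.4 = -12.564, which is > -29.6
2.2·0.4 + 1.87·10.4 = 20.328, which is < 40.0
This sign pattern matches Z-4.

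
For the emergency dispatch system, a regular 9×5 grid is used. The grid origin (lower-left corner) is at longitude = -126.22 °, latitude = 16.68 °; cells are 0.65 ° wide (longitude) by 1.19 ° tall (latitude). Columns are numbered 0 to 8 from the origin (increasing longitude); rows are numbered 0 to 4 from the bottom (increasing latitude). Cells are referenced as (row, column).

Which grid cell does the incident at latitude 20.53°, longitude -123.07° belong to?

(3, 4)

Column index: ⌊(-123.07 − -126.22) / 0.65⌋ = ⌊4.846⌋ = 4
Row offset from origin: ⌊(20.53 − 16.68) / 1.19⌋ = ⌊3.235⌋ = 3 → row 3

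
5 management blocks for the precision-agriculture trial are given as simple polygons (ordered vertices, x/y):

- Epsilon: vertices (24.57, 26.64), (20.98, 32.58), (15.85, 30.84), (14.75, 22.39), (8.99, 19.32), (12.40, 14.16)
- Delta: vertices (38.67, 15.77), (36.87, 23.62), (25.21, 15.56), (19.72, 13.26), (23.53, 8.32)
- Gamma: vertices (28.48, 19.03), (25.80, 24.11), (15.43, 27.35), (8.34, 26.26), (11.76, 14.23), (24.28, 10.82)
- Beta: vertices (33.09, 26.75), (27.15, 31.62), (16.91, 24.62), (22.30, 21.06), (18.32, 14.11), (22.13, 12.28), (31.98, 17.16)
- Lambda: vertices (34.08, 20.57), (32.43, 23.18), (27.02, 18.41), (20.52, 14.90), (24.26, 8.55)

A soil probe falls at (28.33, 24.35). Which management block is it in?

Cast a ray rightward from (28.33, 24.35). For each polygon, the edges (by vertex number in listed order) whose endpoints lie on opposite sides of y = 24.35, where each meets that height, and whether that is right or left of the point:
Epsilon: 3–4 at x≈15.005 (left), 6–1 at x≈22.337 (left) → 0 crossings.
Delta: no edge straddles that height → 0 crossings.
Gamma: 2–3 at x≈25.032 (left), 4–5 at x≈8.883 (left) → 0 crossings.
Beta: 3–4 at x≈17.319 (left), 7–1 at x≈32.812 (right) → 1 crossing.
Lambda: no edge straddles that height → 0 crossings.
Only Beta has an odd count, so the point is inside Beta.

Beta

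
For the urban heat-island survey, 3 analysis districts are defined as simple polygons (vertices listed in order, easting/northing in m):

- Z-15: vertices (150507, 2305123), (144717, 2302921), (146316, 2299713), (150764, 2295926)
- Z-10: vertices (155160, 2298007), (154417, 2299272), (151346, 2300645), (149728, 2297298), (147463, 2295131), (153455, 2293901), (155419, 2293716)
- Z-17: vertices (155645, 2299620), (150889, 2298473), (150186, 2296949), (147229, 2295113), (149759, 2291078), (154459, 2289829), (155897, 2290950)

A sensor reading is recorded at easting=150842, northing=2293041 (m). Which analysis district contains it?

Z-17

Cast a ray rightward from (150842, 2293041). For each polygon, the edges (by vertex number in listed order) whose endpoints lie on opposite sides of northing = 2293041, where each meets that height, and whether that is right or left of the point:
Z-15: no edge straddles that height → 0 crossings.
Z-10: no edge straddles that height → 0 crossings.
Z-17: 4–5 at easting≈148528.2 (left), 7–1 at easting≈155836.2 (right) → 1 crossing.
Only Z-17 has an odd count, so the point is inside Z-17.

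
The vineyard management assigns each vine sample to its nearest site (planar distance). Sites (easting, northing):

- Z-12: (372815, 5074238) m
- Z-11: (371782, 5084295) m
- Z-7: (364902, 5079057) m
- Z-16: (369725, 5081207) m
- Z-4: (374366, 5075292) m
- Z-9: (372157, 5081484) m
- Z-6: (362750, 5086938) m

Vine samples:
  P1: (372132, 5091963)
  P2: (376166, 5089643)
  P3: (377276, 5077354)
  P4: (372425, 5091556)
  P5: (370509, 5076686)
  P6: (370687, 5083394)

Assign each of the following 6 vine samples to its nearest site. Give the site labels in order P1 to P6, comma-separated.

Z-11, Z-11, Z-4, Z-11, Z-12, Z-11

P1 → Z-11 (d²=58920724.00)
P2 → Z-11 (d²=47820560.00)
P3 → Z-4 (d²=12719944.00)
P4 → Z-11 (d²=53135570.00)
P5 → Z-12 (d²=11310340.00)
P6 → Z-11 (d²=2010826.00)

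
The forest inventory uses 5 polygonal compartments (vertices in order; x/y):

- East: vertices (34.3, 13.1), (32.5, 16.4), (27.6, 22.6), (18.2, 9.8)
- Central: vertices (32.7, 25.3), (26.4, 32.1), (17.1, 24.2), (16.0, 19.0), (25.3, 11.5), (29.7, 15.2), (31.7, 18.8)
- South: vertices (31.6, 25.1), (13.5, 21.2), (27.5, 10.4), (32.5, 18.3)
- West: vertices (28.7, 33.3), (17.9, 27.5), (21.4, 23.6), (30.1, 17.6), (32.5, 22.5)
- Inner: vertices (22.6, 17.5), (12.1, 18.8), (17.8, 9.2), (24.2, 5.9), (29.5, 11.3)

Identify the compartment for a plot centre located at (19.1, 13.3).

Cast a ray rightward from (19.1, 13.3). For each polygon, the edges (by vertex number in listed order) whose endpoints lie on opposite sides of y = 13.3, where each meets that height, and whether that is right or left of the point:
East: 1–2 at x≈34.19 (right), 3–4 at x≈20.77 (right) → 2 crossings.
Central: 4–5 at x≈23.07 (right), 5–6 at x≈27.44 (right) → 2 crossings.
South: 2–3 at x≈23.74 (right), 3–4 at x≈29.34 (right) → 2 crossings.
West: no edge straddles that height → 0 crossings.
Inner: 2–3 at x≈15.37 (left), 5–1 at x≈27.27 (right) → 1 crossing.
Only Inner has an odd count, so the point is inside Inner.

Inner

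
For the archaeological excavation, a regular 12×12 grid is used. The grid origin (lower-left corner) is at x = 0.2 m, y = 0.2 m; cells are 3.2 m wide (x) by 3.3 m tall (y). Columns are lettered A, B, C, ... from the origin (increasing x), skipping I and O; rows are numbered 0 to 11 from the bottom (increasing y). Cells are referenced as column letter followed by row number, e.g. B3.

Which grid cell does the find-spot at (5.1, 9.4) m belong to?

B2

Column index: ⌊(5.1 − 0.2) / 3.2⌋ = ⌊1.531⌋ = 1 → column B
Row offset from origin: ⌊(9.4 − 0.2) / 3.3⌋ = ⌊2.788⌋ = 2 → row 2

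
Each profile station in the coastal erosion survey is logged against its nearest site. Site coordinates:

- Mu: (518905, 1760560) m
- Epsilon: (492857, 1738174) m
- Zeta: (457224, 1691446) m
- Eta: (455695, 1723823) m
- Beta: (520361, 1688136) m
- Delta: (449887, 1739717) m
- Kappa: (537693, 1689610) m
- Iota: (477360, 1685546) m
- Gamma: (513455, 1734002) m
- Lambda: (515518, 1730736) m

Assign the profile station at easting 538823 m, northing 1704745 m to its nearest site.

Kappa

Squared distances to each site:
Mu: 3512040949.000; Epsilon: 3230371197.000; Zeta: 6835260202.000; Eta: 7274234468.000; Beta: 616704325.000; Delta: 9132652880.000; Kappa: 230345125.000; Iota: 4146301970.000; Gamma: 1499507473.000; Lambda: 1218655106.000.
Minimum at Kappa.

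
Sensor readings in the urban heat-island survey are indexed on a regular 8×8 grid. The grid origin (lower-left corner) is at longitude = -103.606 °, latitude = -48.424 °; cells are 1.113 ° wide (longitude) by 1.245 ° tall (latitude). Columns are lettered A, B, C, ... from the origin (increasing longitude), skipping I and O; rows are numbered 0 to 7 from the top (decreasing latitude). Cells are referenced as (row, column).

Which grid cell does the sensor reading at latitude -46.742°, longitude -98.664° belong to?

(6, E)

Column index: ⌊(-98.664 − -103.606) / 1.113⌋ = ⌊4.440⌋ = 4 → column E
Row offset from origin: ⌊(-46.742 − -48.424) / 1.245⌋ = ⌊1.351⌋ = 1 → row 6 (counted from top)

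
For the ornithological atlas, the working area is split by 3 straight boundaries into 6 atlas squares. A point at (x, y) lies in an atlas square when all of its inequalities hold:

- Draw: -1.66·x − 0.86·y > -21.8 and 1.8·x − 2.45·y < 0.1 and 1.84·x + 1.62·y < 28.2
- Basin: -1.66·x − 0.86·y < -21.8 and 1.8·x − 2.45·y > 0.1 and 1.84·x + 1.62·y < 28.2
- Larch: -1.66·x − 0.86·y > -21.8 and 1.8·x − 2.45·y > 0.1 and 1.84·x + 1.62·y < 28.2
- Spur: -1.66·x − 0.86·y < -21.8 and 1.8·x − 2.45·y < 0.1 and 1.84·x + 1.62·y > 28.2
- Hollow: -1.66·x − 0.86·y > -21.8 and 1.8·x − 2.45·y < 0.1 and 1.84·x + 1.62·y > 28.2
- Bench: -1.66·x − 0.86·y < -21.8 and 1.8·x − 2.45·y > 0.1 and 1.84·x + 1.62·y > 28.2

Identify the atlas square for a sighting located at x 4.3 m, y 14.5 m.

Hollow

-1.66·4.3 − 0.86·14.5 = -19.608, which is > -21.8
1.8·4.3 − 2.45·14.5 = -27.785, which is < 0.1
1.84·4.3 + 1.62·14.5 = 31.402, which is > 28.2
This sign pattern matches Hollow.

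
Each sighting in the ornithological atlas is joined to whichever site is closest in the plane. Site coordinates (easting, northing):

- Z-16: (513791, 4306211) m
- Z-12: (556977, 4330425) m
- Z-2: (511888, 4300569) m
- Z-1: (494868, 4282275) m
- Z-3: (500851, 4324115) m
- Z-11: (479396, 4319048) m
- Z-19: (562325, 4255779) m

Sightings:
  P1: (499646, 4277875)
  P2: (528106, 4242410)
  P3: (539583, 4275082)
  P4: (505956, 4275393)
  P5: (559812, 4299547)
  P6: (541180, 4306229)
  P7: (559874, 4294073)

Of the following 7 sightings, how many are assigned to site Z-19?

P1 → Z-1
P2 → Z-19
P3 → Z-19
P4 → Z-1
P5 → Z-12
P6 → Z-16
P7 → Z-12
2 of the 7 go to Z-19.

2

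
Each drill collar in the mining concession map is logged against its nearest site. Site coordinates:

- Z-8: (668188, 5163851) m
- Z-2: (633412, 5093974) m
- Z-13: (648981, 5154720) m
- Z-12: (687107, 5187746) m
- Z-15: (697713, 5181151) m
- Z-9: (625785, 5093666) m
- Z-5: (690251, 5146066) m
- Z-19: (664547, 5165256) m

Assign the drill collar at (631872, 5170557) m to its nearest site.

Z-13

Squared distances to each site:
Z-8: 1363822292.000; Z-2: 5867327489.000; Z-13: 543528450.000; Z-12: 3346366946.000; Z-15: 4447270117.000; Z-9: 5949277450.000; Z-5: 4007916722.000; Z-19: 1095756226.000.
Minimum at Z-13.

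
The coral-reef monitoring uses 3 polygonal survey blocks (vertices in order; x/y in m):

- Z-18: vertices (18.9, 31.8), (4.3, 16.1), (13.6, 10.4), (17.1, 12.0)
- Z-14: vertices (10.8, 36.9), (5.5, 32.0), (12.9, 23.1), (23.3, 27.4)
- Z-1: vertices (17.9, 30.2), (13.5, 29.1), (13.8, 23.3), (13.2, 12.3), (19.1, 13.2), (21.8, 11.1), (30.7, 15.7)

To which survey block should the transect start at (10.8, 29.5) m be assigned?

Cast a ray rightward from (10.8, 29.5). For each polygon, the edges (by vertex number in listed order) whose endpoints lie on opposite sides of y = 29.5, where each meets that height, and whether that is right or left of the point:
Z-18: 1–2 at x≈16.76 (right), 4–1 at x≈18.69 (right) → 2 crossings.
Z-14: 2–3 at x≈7.58 (left), 4–1 at x≈20.54 (right) → 1 crossing.
Z-1: 1–2 at x≈15.10 (right), 7–1 at x≈18.52 (right) → 2 crossings.
Only Z-14 has an odd count, so the point is inside Z-14.

Z-14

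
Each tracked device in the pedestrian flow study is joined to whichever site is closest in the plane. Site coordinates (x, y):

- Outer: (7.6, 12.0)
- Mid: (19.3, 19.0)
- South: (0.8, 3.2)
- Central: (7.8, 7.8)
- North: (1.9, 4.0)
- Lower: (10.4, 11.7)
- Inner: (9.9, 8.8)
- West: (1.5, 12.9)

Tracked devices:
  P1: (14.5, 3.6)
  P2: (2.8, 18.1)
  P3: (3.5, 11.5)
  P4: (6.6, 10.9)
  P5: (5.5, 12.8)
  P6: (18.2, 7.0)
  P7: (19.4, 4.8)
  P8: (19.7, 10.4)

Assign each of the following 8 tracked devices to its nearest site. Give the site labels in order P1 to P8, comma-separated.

Inner, West, West, Outer, Outer, Inner, Inner, Mid

P1 → Inner (d²=48.20)
P2 → West (d²=28.73)
P3 → West (d²=5.96)
P4 → Outer (d²=2.21)
P5 → Outer (d²=5.05)
P6 → Inner (d²=72.13)
P7 → Inner (d²=106.25)
P8 → Mid (d²=74.12)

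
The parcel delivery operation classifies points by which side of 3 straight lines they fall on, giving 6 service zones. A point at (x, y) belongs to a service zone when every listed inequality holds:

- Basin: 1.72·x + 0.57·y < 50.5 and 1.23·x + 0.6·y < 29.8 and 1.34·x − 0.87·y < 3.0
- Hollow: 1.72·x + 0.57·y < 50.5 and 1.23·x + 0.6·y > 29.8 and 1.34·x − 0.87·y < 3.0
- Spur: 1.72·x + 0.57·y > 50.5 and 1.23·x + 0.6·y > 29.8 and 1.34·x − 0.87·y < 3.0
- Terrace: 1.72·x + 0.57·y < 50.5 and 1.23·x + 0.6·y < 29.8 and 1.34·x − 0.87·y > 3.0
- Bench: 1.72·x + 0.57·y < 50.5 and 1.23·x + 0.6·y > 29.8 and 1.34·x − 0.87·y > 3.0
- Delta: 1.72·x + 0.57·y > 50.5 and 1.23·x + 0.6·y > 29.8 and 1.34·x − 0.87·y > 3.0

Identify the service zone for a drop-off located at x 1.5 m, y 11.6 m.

Basin

1.72·1.5 + 0.57·11.6 = 9.192, which is < 50.5
1.23·1.5 + 0.6·11.6 = 8.805, which is < 29.8
1.34·1.5 − 0.87·11.6 = -8.082, which is < 3.0
This sign pattern matches Basin.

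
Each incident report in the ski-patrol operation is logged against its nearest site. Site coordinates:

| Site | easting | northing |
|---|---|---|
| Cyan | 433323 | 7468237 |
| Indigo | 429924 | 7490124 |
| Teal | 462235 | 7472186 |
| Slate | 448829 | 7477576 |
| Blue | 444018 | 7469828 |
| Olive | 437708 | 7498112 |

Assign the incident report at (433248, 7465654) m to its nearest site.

Squared distances to each site:
Cyan: 6677514.000; Indigo: 609829876.000; Teal: 882913193.000; Slate: 384901645.000; Blue: 133415176.000; Olive: 1073413364.000.
Minimum at Cyan.

Cyan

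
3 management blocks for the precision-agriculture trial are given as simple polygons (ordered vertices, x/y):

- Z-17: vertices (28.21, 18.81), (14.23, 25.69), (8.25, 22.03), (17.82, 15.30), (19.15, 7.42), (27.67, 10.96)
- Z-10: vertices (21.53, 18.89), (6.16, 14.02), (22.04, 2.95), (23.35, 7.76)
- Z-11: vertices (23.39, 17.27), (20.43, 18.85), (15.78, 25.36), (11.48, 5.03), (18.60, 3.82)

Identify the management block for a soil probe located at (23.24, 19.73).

Cast a ray rightward from (23.24, 19.73). For each polygon, the edges (by vertex number in listed order) whose endpoints lie on opposite sides of y = 19.73, where each meets that height, and whether that is right or left of the point:
Z-17: 1–2 at x≈26.341 (right), 3–4 at x≈11.521 (left) → 1 crossing.
Z-10: no edge straddles that height → 0 crossings.
Z-11: 2–3 at x≈19.801 (left), 3–4 at x≈14.589 (left) → 0 crossings.
Only Z-17 has an odd count, so the point is inside Z-17.

Z-17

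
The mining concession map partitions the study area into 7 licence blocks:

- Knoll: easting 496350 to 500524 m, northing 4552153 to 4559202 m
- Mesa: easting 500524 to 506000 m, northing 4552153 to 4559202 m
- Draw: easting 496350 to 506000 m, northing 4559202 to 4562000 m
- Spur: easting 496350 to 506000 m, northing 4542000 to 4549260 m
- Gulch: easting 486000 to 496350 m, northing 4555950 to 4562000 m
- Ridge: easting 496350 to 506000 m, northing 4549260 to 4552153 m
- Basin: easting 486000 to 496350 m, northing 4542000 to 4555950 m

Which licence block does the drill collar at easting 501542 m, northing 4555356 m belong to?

Mesa

The point has easting = 501542 and northing = 4555356.
Only Mesa satisfies 500524 ≤ easting ≤ 506000 and 4552153 ≤ northing ≤ 4559202.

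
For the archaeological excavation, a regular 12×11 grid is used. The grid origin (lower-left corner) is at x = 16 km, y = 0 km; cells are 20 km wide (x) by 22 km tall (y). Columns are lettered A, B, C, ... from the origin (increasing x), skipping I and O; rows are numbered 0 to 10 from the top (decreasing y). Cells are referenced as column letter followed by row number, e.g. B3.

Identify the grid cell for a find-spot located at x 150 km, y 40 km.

Column index: ⌊(150 − 16) / 20⌋ = ⌊6.700⌋ = 6 → column G
Row offset from origin: ⌊(40 − 0) / 22⌋ = ⌊1.818⌋ = 1 → row 9 (counted from top)

G9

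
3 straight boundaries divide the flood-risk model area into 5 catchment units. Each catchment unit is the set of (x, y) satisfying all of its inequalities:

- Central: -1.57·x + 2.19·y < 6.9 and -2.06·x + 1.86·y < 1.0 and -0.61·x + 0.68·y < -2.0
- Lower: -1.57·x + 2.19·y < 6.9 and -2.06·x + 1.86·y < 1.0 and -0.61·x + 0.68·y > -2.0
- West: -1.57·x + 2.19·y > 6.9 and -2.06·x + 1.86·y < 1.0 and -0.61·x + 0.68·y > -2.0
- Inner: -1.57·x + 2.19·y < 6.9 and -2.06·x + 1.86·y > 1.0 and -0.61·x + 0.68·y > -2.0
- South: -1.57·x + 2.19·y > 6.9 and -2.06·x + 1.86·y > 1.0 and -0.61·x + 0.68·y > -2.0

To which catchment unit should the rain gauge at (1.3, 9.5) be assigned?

-1.57·1.3 + 2.19·9.5 = 18.764, which is > 6.9
-2.06·1.3 + 1.86·9.5 = 14.992, which is > 1.0
-0.61·1.3 + 0.68·9.5 = 5.667, which is > -2.0
This sign pattern matches South.

South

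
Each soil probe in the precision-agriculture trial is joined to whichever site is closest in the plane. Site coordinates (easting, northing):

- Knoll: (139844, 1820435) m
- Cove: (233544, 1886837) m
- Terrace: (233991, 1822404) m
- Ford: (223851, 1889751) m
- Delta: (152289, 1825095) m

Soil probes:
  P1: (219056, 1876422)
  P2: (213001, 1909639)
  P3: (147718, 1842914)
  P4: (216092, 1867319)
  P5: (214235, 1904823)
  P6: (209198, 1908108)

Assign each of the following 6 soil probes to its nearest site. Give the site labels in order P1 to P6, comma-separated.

Ford, Ford, Delta, Ford, Ford, Ford

P1 → Ford (d²=200654266.00)
P2 → Ford (d²=513255044.00)
P3 → Delta (d²=338410802.00)
P4 → Ford (d²=563396705.00)
P5 → Ford (d²=319632640.00)
P6 → Ford (d²=551689858.00)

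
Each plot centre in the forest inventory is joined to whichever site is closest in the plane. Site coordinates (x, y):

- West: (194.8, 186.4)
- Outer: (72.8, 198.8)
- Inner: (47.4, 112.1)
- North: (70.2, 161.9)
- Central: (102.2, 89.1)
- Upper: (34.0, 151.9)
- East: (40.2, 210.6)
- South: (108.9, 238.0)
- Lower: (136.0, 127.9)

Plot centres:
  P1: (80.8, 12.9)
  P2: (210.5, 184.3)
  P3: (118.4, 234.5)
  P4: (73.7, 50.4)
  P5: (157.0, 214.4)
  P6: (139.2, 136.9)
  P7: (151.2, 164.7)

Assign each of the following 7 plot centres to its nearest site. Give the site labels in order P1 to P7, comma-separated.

Central, West, South, Central, West, Lower, Lower

P1 → Central (d²=6264.40)
P2 → West (d²=250.90)
P3 → South (d²=102.50)
P4 → Central (d²=2309.94)
P5 → West (d²=2212.84)
P6 → Lower (d²=91.24)
P7 → Lower (d²=1585.28)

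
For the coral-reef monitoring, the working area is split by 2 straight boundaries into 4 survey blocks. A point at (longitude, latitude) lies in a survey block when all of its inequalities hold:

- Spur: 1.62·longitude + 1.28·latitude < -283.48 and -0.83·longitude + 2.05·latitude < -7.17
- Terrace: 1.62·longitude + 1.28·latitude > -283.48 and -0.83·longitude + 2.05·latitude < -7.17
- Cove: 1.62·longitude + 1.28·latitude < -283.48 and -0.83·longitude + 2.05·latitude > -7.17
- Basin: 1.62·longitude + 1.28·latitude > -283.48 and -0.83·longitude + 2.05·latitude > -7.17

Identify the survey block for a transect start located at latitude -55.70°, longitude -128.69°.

1.62·-128.69 + 1.28·-55.70 = -279.774, which is > -283.48
-0.83·-128.69 + 2.05·-55.70 = -7.372, which is < -7.17
This sign pattern matches Terrace.

Terrace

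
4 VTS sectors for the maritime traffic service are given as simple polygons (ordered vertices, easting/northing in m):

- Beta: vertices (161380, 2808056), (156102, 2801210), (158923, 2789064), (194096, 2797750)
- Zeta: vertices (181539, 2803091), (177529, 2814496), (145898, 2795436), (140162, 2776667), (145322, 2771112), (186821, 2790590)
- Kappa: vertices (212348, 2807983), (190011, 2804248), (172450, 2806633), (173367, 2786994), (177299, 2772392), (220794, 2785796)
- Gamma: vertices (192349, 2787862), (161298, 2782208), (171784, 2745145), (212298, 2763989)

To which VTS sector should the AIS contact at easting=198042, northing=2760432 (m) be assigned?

Cast a ray rightward from (198042, 2760432). For each polygon, the edges (by vertex number in listed order) whose endpoints lie on opposite sides of northing = 2760432, where each meets that height, and whether that is right or left of the point:
Beta: no edge straddles that height → 0 crossings.
Zeta: no edge straddles that height → 0 crossings.
Kappa: no edge straddles that height → 0 crossings.
Gamma: 2–3 at easting≈167458.9 (left), 3–4 at easting≈204650.6 (right) → 1 crossing.
Only Gamma has an odd count, so the point is inside Gamma.

Gamma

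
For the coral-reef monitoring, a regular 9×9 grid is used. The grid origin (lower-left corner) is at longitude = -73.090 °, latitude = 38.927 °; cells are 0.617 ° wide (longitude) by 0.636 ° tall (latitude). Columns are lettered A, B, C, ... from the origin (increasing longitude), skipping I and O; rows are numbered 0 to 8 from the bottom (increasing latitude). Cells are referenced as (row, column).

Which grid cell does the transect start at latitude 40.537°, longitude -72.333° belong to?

(2, B)

Column index: ⌊(-72.333 − -73.090) / 0.617⌋ = ⌊1.227⌋ = 1 → column B
Row offset from origin: ⌊(40.537 − 38.927) / 0.636⌋ = ⌊2.531⌋ = 2 → row 2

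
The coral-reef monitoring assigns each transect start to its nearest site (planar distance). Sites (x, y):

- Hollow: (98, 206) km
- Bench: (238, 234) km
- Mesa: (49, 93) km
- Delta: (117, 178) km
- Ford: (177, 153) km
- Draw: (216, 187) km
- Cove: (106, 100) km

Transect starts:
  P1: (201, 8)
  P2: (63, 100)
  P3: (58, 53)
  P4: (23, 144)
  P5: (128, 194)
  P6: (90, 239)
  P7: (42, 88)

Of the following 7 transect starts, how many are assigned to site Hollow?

P1 → Cove
P2 → Mesa
P3 → Mesa
P4 → Mesa
P5 → Delta
P6 → Hollow
P7 → Mesa
1 of the 7 goes to Hollow.

1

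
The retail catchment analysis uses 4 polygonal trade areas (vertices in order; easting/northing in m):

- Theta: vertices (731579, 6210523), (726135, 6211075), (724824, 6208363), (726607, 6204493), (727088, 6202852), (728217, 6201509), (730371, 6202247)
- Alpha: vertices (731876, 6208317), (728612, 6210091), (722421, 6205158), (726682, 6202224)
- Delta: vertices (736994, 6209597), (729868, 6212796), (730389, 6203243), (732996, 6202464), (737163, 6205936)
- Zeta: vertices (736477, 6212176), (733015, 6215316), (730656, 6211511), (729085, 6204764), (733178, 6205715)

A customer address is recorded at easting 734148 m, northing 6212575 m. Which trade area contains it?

Zeta

Cast a ray rightward from (734148, 6212575). For each polygon, the edges (by vertex number in listed order) whose endpoints lie on opposite sides of northing = 6212575, where each meets that height, and whether that is right or left of the point:
Theta: no edge straddles that height → 0 crossings.
Alpha: no edge straddles that height → 0 crossings.
Delta: 1–2 at easting≈730360.3 (left), 2–3 at easting≈729880.1 (left) → 0 crossings.
Zeta: 1–2 at easting≈736037.1 (right), 2–3 at easting≈731315.7 (left) → 1 crossing.
Only Zeta has an odd count, so the point is inside Zeta.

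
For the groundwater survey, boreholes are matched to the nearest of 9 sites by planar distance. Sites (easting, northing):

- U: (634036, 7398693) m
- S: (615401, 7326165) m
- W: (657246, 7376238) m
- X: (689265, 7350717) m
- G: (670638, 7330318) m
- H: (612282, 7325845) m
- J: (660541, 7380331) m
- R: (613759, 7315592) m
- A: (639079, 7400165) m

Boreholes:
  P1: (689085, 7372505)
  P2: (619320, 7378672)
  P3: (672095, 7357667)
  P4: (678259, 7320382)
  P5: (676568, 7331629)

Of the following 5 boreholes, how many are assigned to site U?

P1 → X
P2 → U
P3 → X
P4 → G
P5 → G
1 of the 5 goes to U.

1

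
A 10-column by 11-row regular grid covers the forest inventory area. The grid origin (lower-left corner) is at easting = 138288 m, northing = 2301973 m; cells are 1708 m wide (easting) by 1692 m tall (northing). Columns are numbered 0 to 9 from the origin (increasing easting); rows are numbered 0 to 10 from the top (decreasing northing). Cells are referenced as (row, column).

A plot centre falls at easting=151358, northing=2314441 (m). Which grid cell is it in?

Column index: ⌊(151358 − 138288) / 1708⌋ = ⌊7.652⌋ = 7
Row offset from origin: ⌊(2314441 − 2301973) / 1692⌋ = ⌊7.369⌋ = 7 → row 3 (counted from top)

(3, 7)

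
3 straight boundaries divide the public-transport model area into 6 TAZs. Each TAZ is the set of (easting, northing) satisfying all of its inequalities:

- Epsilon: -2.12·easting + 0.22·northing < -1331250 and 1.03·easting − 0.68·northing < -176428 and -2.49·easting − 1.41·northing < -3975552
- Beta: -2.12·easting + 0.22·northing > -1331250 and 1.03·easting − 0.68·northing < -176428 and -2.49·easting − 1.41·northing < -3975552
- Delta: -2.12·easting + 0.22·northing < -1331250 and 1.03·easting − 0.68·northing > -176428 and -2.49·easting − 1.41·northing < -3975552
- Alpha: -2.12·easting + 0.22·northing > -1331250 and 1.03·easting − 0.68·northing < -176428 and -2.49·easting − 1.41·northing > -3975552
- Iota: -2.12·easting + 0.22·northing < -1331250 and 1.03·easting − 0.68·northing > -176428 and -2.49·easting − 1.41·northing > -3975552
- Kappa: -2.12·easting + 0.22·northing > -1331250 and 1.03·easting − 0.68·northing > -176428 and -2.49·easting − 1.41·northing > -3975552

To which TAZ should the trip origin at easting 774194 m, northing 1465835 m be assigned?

-2.12·774194 + 0.22·1465835 = -1318807.580, which is > -1331250
1.03·774194 − 0.68·1465835 = -199347.980, which is < -176428
-2.49·774194 − 1.41·1465835 = -3994570.410, which is < -3975552
This sign pattern matches Beta.

Beta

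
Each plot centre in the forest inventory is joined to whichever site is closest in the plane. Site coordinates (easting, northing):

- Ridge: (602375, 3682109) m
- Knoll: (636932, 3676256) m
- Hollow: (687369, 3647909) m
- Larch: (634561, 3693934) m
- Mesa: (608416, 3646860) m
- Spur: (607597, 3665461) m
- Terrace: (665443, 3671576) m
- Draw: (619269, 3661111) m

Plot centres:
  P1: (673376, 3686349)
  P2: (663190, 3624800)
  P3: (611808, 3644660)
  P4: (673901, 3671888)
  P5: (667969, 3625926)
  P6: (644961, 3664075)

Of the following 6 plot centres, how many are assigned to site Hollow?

P1 → Terrace
P2 → Hollow
P3 → Mesa
P4 → Terrace
P5 → Hollow
P6 → Knoll
2 of the 6 go to Hollow.

2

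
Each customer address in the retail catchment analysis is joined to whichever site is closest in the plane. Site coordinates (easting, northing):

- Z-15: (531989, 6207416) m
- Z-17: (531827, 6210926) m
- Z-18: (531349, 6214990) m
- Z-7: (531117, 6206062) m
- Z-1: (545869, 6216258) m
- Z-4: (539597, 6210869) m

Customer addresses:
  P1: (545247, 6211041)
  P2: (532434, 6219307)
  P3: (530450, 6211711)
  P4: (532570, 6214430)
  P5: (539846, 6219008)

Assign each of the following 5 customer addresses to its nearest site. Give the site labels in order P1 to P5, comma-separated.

P1 → Z-1 (d²=27603973.00)
P2 → Z-18 (d²=19813714.00)
P3 → Z-17 (d²=2512354.00)
P4 → Z-18 (d²=1804441.00)
P5 → Z-1 (d²=43839029.00)

Z-1, Z-18, Z-17, Z-18, Z-1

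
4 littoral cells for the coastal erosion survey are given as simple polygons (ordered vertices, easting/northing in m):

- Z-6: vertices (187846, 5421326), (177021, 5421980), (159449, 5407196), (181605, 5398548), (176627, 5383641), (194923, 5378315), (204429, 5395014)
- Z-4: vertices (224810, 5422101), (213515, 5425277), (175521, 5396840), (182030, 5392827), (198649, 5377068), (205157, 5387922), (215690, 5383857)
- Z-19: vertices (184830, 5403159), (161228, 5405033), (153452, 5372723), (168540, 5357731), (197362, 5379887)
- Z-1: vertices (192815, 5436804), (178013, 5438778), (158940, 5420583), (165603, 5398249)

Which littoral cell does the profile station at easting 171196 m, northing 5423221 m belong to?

Cast a ray rightward from (171196, 5423221). For each polygon, the edges (by vertex number in listed order) whose endpoints lie on opposite sides of northing = 5423221, where each meets that height, and whether that is right or left of the point:
Z-6: no edge straddles that height → 0 crossings.
Z-4: 1–2 at easting≈220826.9 (right), 2–3 at easting≈210768.0 (right) → 2 crossings.
Z-19: no edge straddles that height → 0 crossings.
Z-1: 2–3 at easting≈161705.3 (left), 4–1 at easting≈183228.2 (right) → 1 crossing.
Only Z-1 has an odd count, so the point is inside Z-1.

Z-1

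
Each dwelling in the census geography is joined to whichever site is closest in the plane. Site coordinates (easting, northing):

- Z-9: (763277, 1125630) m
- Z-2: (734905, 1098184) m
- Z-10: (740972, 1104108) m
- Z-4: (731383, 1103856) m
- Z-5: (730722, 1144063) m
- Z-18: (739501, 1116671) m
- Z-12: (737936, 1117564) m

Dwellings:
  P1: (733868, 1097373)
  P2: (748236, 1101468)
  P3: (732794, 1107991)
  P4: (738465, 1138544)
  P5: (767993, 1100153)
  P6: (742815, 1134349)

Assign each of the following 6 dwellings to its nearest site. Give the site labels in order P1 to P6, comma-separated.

Z-2, Z-10, Z-4, Z-5, Z-9, Z-5

P1 → Z-2 (d²=1733090.00)
P2 → Z-10 (d²=59735296.00)
P3 → Z-4 (d²=19089146.00)
P4 → Z-5 (d²=90413410.00)
P5 → Z-9 (d²=671318185.00)
P6 → Z-5 (d²=240602445.00)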